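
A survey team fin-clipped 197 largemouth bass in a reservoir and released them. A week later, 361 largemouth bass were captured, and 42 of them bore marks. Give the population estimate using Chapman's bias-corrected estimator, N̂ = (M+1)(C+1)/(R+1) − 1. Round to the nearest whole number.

N̂ = (197+1)(361+1)/(42+1) − 1 = 198·362/43 − 1
= 71676/43 − 1 ≈ 1666.9 − 1 ≈ 1665.9 → 1666

N ≈ 1666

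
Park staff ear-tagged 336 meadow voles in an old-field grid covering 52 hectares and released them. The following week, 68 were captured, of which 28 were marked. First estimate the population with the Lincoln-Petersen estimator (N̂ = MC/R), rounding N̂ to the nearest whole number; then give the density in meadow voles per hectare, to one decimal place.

density ≈ 15.7 meadow voles per hectare

N̂ = 336·68/28 = 22848/28 = 816
Density = N̂ / area = 816 / 52 ≈ 15.69 → 15.7 per hectare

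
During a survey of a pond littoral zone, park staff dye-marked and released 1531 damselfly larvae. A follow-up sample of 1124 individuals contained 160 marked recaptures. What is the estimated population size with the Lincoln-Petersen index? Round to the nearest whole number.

N ≈ 10,755

N = (1531 × 1124) / 160 = 1720844 / 160 ≈ 10755.3 → 10755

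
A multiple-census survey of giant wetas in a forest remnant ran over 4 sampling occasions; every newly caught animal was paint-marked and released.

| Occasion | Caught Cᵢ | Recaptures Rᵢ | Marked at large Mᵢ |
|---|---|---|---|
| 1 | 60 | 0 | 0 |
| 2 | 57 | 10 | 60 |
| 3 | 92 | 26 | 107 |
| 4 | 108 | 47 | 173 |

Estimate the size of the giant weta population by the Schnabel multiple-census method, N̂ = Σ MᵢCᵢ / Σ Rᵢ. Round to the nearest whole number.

N ≈ 385

Σ MᵢCᵢ = 0·60 + 60·57 + 107·92 + 173·108 = 0 + 3420 + 9844 + 18684 = 31948
Σ Rᵢ = 0 + 10 + 26 + 47 = 83
N̂ = 31948 / 83 ≈ 384.9 → 385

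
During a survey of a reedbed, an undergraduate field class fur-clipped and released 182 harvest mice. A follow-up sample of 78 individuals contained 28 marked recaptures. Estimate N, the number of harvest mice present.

N = 507

The marked fraction in the recapture sample should equal the marked fraction in the population: 28/78 = 182/N.
N = (182 × 78) / 28 = 14196 / 28 = 507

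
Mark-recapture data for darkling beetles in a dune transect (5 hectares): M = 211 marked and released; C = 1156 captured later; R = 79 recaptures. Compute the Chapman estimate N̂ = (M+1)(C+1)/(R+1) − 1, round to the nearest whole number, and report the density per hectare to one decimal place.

density ≈ 613.0 darkling beetles per hectare

N̂ = 212·1157/80 − 1 = 245284/80 − 1 ≈ 3065.1 → 3065
Density = N̂ / area = 3065 / 5 = 613.0 per hectare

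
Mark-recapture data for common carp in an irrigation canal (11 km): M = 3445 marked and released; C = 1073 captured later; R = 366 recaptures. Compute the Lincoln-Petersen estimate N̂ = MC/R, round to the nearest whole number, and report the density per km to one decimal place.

N̂ = 3445·1073/366 = 3696485/366 ≈ 10099.7 → 10100
Density = N̂ / area = 10100 / 11 ≈ 918.18 → 918.2 per km

density ≈ 918.2 common carp per km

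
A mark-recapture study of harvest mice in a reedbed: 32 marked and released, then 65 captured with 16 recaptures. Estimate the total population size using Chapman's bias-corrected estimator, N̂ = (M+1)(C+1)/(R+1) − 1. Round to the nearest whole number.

N̂ = (32+1)(65+1)/(16+1) − 1 = 33·66/17 − 1
= 2178/17 − 1 ≈ 128.1 − 1 ≈ 127.1 → 127

N ≈ 127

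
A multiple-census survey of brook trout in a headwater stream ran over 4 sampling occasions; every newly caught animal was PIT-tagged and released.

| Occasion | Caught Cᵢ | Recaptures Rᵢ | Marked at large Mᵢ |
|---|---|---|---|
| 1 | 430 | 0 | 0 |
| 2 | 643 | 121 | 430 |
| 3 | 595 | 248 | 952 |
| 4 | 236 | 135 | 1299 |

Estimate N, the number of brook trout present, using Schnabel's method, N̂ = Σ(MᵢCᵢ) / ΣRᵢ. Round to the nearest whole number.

Σ MᵢCᵢ = 0·430 + 430·643 + 952·595 + 1299·236 = 0 + 276490 + 566440 + 306564 = 1149494
Σ Rᵢ = 0 + 121 + 248 + 135 = 504
N̂ = 1149494 / 504 ≈ 2280.7 → 2281

N ≈ 2281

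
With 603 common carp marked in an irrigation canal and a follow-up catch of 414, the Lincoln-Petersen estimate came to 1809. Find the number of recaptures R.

R = 138

From N = M·C/R: R = M·C / N = 603·414 / 1809 = 249642 / 1809 = 138.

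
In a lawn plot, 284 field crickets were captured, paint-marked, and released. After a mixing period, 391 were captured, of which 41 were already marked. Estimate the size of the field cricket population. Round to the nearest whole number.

N = (284 × 391) / 41 = 111044 / 41 ≈ 2708.4 → 2708

N ≈ 2708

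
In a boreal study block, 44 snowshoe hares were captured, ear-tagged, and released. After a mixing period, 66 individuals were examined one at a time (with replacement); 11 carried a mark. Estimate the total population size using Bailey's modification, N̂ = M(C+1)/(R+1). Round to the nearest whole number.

N ≈ 246

N̂ = 44·(66+1)/(11+1) = 44·67/12 = 2948/12 ≈ 245.7 → 246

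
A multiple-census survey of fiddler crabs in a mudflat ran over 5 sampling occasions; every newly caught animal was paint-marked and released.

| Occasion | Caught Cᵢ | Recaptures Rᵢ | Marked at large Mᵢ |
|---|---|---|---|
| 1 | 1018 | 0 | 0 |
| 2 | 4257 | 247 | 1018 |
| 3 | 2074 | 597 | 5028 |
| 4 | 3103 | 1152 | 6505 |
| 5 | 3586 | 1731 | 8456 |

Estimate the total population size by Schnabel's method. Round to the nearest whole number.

N ≈ 17,513

Σ MᵢCᵢ = 0·1018 + 1018·4257 + 5028·2074 + 6505·3103 + 8456·3586 = 0 + 4333626 + 10428072 + 20185015 + 30323216 = 65269929
Σ Rᵢ = 0 + 247 + 597 + 1152 + 1731 = 3727
N̂ = 65269929 / 3727 ≈ 17512.7 → 17513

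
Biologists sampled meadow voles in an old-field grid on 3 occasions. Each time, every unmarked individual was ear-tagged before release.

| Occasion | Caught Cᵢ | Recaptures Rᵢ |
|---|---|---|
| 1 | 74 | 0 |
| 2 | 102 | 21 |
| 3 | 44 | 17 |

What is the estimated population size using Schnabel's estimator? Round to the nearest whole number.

N ≈ 378

Marked at large before each occasion: Mᵢ = Σⱼ<ᵢ (Cⱼ − Rⱼ) → M1=0, M2=74, M3=155
Σ MᵢCᵢ = 0·74 + 74·102 + 155·44 = 0 + 7548 + 6820 = 14368
Σ Rᵢ = 0 + 21 + 17 = 38
N̂ = 14368 / 38 ≈ 378.1 → 378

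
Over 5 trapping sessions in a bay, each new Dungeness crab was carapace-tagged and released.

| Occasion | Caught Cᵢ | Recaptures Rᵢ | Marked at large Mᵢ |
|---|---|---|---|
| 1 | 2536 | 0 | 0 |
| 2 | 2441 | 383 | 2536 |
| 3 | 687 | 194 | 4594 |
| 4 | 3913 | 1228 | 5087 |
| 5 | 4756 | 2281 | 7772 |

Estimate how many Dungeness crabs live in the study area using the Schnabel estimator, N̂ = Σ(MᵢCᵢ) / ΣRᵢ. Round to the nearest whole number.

N ≈ 16,205

Σ MᵢCᵢ = 0·2536 + 2536·2441 + 4594·687 + 5087·3913 + 7772·4756 = 0 + 6190376 + 3156078 + 19905431 + 36963632 = 66215517
Σ Rᵢ = 0 + 383 + 194 + 1228 + 2281 = 4086
N̂ = 66215517 / 4086 ≈ 16205.46 → 16205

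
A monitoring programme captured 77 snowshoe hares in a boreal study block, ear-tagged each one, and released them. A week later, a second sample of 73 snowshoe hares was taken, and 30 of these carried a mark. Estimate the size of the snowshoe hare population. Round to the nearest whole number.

N = (77 × 73) / 30 = 5621 / 30 ≈ 187.4 → 187

N ≈ 187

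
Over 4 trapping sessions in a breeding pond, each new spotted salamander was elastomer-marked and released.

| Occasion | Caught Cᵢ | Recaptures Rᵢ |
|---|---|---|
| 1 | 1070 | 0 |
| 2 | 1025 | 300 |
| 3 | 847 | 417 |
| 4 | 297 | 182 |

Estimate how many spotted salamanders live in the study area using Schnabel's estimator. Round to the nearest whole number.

N ≈ 3646

Marked at large before each occasion: Mᵢ = Σⱼ<ᵢ (Cⱼ − Rⱼ) → M1=0, M2=1070, M3=1795, M4=2225
Σ MᵢCᵢ = 0·1070 + 1070·1025 + 1795·847 + 2225·297 = 0 + 1096750 + 1520365 + 660825 = 3277940
Σ Rᵢ = 0 + 300 + 417 + 182 = 899
N̂ = 3277940 / 899 ≈ 3646.2 → 3646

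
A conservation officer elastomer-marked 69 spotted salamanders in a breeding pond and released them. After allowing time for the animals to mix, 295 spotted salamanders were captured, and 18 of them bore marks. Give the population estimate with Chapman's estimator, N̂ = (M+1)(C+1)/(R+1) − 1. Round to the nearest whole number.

N̂ = (69+1)(295+1)/(18+1) − 1 = 70·296/19 − 1
= 20720/19 − 1 ≈ 1090.5 − 1 ≈ 1089.5 → 1090

N ≈ 1090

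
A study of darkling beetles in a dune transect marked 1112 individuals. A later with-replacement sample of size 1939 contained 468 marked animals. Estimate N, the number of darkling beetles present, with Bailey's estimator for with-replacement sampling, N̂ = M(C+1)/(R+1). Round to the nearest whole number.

N ≈ 4600

N̂ = 1112·(1939+1)/(468+1) = 1112·1940/469 = 2157280/469 ≈ 4599.7 → 4600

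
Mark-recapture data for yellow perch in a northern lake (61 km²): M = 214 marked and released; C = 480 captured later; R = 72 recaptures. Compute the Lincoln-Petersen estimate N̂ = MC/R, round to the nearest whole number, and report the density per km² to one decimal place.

N̂ = 214·480/72 = 102720/72 ≈ 1426.7 → 1427
Density = N̂ / area = 1427 / 61 ≈ 23.39 → 23.4 per km²

density ≈ 23.4 yellow perch per km²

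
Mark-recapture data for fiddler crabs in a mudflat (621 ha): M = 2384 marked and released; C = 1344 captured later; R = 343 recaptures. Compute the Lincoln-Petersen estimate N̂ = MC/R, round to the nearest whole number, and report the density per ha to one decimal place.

density ≈ 15.0 fiddler crabs per ha

N̂ = 2384·1344/343 = 3204096/343 ≈ 9341.4 → 9341
Density = N̂ / area = 9341 / 621 ≈ 15.04 → 15.0 per ha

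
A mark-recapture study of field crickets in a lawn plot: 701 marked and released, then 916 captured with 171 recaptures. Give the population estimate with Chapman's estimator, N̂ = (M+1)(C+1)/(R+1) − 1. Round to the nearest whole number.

N̂ = (701+1)(916+1)/(171+1) − 1 = 702·917/172 − 1
= 643734/172 − 1 ≈ 3742.6 − 1 ≈ 3741.6 → 3742

N ≈ 3742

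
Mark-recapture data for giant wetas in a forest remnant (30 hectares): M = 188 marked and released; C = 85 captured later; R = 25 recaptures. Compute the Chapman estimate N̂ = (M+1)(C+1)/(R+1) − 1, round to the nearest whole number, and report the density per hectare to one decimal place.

density ≈ 20.8 giant wetas per hectare

N̂ = 189·86/26 − 1 = 16254/26 − 1 ≈ 624.2 → 624
Density = N̂ / area = 624 / 30 ≈ 20.80 → 20.8 per hectare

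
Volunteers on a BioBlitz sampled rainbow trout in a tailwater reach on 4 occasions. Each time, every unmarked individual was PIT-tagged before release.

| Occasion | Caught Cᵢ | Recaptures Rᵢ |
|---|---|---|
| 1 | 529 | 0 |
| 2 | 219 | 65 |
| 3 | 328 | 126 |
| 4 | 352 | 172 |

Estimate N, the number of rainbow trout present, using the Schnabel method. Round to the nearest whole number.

N ≈ 1794

Marked at large before each occasion: Mᵢ = Σⱼ<ᵢ (Cⱼ − Rⱼ) → M1=0, M2=529, M3=683, M4=885
Σ MᵢCᵢ = 0·529 + 529·219 + 683·328 + 885·352 = 0 + 115851 + 224024 + 311520 = 651395
Σ Rᵢ = 0 + 65 + 126 + 172 = 363
N̂ = 651395 / 363 ≈ 1794.48 → 1794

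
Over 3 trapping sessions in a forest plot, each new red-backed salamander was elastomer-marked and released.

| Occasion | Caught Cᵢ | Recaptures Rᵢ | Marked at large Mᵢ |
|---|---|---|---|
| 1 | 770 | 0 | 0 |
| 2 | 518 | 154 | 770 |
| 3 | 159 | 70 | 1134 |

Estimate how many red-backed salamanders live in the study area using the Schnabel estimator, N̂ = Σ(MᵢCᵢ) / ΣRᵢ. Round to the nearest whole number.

N ≈ 2586

Σ MᵢCᵢ = 0·770 + 770·518 + 1134·159 = 0 + 398860 + 180306 = 579166
Σ Rᵢ = 0 + 154 + 70 = 224
N̂ = 579166 / 224 ≈ 2585.6 → 2586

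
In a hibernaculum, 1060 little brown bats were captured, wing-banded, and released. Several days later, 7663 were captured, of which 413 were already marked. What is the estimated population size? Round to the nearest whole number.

N ≈ 19,668

The marked fraction in the recapture sample should equal the marked fraction in the population: 413/7663 = 1060/N.
N = (1060 × 7663) / 413 = 8122780 / 413 ≈ 19667.7 → 19668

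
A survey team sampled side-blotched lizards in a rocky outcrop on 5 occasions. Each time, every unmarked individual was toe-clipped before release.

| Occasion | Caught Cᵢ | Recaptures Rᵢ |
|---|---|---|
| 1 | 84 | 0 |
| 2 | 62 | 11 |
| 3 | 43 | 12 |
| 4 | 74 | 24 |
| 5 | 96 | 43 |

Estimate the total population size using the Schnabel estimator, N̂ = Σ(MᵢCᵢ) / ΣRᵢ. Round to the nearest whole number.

Marked at large before each occasion: Mᵢ = Σⱼ<ᵢ (Cⱼ − Rⱼ) → M1=0, M2=84, M3=135, M4=166, M5=216
Σ MᵢCᵢ = 0·84 + 84·62 + 135·43 + 166·74 + 216·96 = 0 + 5208 + 5805 + 12284 + 20736 = 44033
Σ Rᵢ = 0 + 11 + 12 + 24 + 43 = 90
N̂ = 44033 / 90 ≈ 489.3 → 489

N ≈ 489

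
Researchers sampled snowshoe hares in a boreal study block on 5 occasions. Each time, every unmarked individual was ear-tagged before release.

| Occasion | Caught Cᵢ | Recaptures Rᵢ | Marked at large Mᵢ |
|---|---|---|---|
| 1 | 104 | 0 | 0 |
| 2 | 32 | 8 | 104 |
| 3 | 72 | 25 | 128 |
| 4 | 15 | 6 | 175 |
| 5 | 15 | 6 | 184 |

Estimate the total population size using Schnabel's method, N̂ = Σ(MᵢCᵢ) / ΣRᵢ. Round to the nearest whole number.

N ≈ 398

Σ MᵢCᵢ = 0·104 + 104·32 + 128·72 + 175·15 + 184·15 = 0 + 3328 + 9216 + 2625 + 2760 = 17929
Σ Rᵢ = 0 + 8 + 25 + 6 + 6 = 45
N̂ = 17929 / 45 ≈ 398.4 → 398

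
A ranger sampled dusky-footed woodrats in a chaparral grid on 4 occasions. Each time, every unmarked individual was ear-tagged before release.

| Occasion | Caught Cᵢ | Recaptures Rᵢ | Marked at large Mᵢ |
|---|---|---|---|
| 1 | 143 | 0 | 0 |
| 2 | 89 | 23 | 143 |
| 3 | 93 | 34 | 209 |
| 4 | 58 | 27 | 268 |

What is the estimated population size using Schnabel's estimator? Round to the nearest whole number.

Σ MᵢCᵢ = 0·143 + 143·89 + 209·93 + 268·58 = 0 + 12727 + 19437 + 15544 = 47708
Σ Rᵢ = 0 + 23 + 34 + 27 = 84
N̂ = 47708 / 84 ≈ 568.0 → 568

N ≈ 568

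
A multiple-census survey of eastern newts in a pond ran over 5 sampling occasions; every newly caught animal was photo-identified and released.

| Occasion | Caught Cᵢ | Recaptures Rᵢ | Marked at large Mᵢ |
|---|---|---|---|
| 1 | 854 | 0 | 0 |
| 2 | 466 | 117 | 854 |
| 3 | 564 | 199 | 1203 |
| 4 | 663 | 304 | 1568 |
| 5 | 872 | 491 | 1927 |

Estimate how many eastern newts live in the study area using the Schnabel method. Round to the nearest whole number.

Σ MᵢCᵢ = 0·854 + 854·466 + 1203·564 + 1568·663 + 1927·872 = 0 + 397964 + 678492 + 1039584 + 1680344 = 3796384
Σ Rᵢ = 0 + 117 + 199 + 304 + 491 = 1111
N̂ = 3796384 / 1111 ≈ 3417.1 → 3417

N ≈ 3417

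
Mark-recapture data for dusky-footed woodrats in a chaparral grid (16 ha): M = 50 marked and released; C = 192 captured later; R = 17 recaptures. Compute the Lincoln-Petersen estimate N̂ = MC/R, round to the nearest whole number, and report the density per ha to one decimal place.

N̂ = 50·192/17 = 9600/17 ≈ 564.7 → 565
Density = N̂ / area = 565 / 16 ≈ 35.31 → 35.3 per ha

density ≈ 35.3 dusky-footed woodrats per ha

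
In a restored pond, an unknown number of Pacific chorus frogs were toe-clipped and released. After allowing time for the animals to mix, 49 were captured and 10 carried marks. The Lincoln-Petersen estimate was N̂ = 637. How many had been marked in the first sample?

From N = M·C/R: M = N·R / C = 637·10 / 49 = 6370 / 49 = 130.

M = 130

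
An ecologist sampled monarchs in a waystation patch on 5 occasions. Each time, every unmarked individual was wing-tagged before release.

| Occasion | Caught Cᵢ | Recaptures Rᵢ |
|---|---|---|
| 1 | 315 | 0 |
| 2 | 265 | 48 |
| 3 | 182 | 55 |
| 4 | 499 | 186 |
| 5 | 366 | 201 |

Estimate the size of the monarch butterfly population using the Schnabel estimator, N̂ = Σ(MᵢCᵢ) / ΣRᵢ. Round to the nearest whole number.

Marked at large before each occasion: Mᵢ = Σⱼ<ᵢ (Cⱼ − Rⱼ) → M1=0, M2=315, M3=532, M4=659, M5=972
Σ MᵢCᵢ = 0·315 + 315·265 + 532·182 + 659·499 + 972·366 = 0 + 83475 + 96824 + 328841 + 355752 = 864892
Σ Rᵢ = 0 + 48 + 55 + 186 + 201 = 490
N̂ = 864892 / 490 ≈ 1765.1 → 1765

N ≈ 1765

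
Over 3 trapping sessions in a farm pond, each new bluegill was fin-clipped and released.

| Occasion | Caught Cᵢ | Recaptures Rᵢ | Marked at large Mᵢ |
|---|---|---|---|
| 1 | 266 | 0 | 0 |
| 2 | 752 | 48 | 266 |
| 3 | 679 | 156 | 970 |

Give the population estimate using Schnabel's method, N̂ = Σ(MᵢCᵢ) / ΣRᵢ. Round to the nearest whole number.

N ≈ 4209

Σ MᵢCᵢ = 0·266 + 266·752 + 970·679 = 0 + 200032 + 658630 = 858662
Σ Rᵢ = 0 + 48 + 156 = 204
N̂ = 858662 / 204 ≈ 4209.1 → 4209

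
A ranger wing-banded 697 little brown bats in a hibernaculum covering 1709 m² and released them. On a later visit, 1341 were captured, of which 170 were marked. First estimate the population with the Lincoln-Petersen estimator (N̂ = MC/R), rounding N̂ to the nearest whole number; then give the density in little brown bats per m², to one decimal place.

density ≈ 3.2 little brown bats per m²

N̂ = 697·1341/170 = 934677/170 ≈ 5498.1 → 5498
Density = N̂ / area = 5498 / 1709 ≈ 3.22 → 3.2 per m²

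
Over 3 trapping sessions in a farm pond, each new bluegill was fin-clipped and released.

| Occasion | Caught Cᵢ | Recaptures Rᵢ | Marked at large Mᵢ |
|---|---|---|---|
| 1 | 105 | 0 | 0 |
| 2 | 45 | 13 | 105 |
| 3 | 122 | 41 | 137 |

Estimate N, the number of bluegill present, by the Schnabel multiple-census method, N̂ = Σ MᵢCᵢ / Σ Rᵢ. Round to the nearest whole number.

N ≈ 397

Σ MᵢCᵢ = 0·105 + 105·45 + 137·122 = 0 + 4725 + 16714 = 21439
Σ Rᵢ = 0 + 13 + 41 = 54
N̂ = 21439 / 54 ≈ 397.0 → 397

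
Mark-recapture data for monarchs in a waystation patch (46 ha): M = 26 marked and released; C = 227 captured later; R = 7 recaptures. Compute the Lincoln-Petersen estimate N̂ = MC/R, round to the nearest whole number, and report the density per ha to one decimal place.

density ≈ 18.3 monarchs per ha

N̂ = 26·227/7 = 5902/7 ≈ 843.1 → 843
Density = N̂ / area = 843 / 46 ≈ 18.33 → 18.3 per ha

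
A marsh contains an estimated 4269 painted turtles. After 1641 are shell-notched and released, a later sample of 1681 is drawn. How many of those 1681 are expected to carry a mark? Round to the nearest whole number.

Expected recaptures E[R] = M·C / N.
E[R] = 1641 × 1681 / 4269 = 2758521 / 4269 ≈ 646.2 → 646

expected recaptures ≈ 646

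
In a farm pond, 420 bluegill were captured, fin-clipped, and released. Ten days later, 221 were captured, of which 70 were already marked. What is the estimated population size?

N = 1326

Lincoln-Petersen assumes M/N = R/C, so N = M·C / R.
N = (420 × 221) / 70 = 92820 / 70 = 1326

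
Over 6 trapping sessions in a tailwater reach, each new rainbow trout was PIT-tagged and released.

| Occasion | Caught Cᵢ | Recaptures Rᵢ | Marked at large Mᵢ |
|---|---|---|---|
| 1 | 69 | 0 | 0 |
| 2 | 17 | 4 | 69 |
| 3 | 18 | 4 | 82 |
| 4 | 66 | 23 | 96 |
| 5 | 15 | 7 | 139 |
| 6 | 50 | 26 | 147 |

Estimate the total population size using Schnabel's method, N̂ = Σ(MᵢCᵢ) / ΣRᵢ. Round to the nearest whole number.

N ≈ 288

Σ MᵢCᵢ = 0·69 + 69·17 + 82·18 + 96·66 + 139·15 + 147·50 = 0 + 1173 + 1476 + 6336 + 2085 + 7350 = 18420
Σ Rᵢ = 0 + 4 + 4 + 23 + 7 + 26 = 64
N̂ = 18420 / 64 ≈ 287.8 → 288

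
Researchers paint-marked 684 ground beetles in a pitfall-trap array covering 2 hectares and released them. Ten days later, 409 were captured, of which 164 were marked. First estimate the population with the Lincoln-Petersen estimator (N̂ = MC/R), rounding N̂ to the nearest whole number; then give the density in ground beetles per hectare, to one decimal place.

N̂ = 684·409/164 = 279756/164 ≈ 1705.8 → 1706
Density = N̂ / area = 1706 / 2 = 853.0 per hectare

density ≈ 853.0 ground beetles per hectare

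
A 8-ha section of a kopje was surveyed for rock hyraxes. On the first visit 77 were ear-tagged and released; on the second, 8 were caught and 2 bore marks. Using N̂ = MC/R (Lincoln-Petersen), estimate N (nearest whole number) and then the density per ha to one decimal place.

N̂ = 77·8/2 = 616/2 = 308
Density = N̂ / area = 308 / 8 ≈ 38.50 → 38.5 per ha

density ≈ 38.5 rock hyraxes per ha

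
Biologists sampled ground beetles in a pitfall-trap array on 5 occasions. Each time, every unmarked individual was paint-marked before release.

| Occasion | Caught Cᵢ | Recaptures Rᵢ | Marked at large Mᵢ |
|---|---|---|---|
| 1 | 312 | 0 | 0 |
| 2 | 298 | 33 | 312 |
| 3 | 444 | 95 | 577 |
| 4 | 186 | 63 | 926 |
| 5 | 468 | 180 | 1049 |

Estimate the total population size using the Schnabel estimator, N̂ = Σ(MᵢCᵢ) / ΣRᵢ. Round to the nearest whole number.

N ≈ 2729

Σ MᵢCᵢ = 0·312 + 312·298 + 577·444 + 926·186 + 1049·468 = 0 + 92976 + 256188 + 172236 + 490932 = 1012332
Σ Rᵢ = 0 + 33 + 95 + 63 + 180 = 371
N̂ = 1012332 / 371 ≈ 2728.7 → 2729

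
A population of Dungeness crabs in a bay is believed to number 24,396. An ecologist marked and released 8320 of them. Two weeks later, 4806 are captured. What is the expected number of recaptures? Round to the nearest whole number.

The marked fraction of the population is 8320/24396, so in a sample of 4806 expect C·(M/N) marked.
E[R] = 8320 × 4806 / 24396 = 39985920 / 24396 ≈ 1639.0 → 1639

expected recaptures ≈ 1639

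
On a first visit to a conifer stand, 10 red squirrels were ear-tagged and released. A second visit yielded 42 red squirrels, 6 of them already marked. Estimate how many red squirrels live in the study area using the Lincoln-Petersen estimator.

N = 70

The marked fraction in the recapture sample should equal the marked fraction in the population: 6/42 = 10/N.
N = (10 × 42) / 6 = 420 / 6 = 70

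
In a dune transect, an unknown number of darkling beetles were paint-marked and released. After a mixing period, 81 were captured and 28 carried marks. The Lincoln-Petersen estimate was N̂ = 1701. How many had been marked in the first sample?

From N = M·C/R: M = N·R / C = 1701·28 / 81 = 47628 / 81 = 588.

M = 588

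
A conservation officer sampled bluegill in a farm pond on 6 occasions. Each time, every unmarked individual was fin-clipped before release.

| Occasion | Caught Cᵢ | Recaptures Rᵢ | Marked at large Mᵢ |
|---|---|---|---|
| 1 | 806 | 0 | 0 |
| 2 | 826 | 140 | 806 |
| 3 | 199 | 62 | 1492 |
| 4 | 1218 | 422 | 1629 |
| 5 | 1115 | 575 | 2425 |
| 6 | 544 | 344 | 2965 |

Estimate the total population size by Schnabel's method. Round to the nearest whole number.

Σ MᵢCᵢ = 0·806 + 806·826 + 1492·199 + 1629·1218 + 2425·1115 + 2965·544 = 0 + 665756 + 296908 + 1984122 + 2703875 + 1612960 = 7263621
Σ Rᵢ = 0 + 140 + 62 + 422 + 575 + 344 = 1543
N̂ = 7263621 / 1543 ≈ 4707.47 → 4707

N ≈ 4707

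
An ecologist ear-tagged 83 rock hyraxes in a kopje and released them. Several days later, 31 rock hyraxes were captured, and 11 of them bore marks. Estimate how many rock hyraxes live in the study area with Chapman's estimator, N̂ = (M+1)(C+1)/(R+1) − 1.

N̂ = (83+1)(31+1)/(11+1) − 1 = 84·32/12 − 1
= 2688/12 − 1 = 224 − 1 = 223

N = 223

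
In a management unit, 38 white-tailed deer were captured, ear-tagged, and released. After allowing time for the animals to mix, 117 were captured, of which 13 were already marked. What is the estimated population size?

The marked fraction in the recapture sample should equal the marked fraction in the population: 13/117 = 38/N.
N = (38 × 117) / 13 = 4446 / 13 = 342

N = 342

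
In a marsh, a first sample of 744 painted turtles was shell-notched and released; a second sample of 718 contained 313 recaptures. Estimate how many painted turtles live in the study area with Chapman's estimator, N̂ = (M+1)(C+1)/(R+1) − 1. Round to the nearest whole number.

N ≈ 1705

N̂ = (744+1)(718+1)/(313+1) − 1 = 745·719/314 − 1
= 535655/314 − 1 ≈ 1705.9 − 1 ≈ 1704.9 → 1705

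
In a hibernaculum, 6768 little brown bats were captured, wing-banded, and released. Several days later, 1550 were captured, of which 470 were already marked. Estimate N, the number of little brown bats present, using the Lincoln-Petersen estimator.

N = (6768 × 1550) / 470 = 10490400 / 470 = 22320

N = 22,320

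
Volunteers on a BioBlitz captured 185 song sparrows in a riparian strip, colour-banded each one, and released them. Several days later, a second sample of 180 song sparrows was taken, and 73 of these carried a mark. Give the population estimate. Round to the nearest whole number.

N = (185 × 180) / 73 = 33300 / 73 ≈ 456.2 → 456

N ≈ 456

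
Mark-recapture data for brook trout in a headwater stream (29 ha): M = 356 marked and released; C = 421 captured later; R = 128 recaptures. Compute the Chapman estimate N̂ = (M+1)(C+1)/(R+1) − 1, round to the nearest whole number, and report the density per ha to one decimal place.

N̂ = 357·422/129 − 1 = 150654/129 − 1 ≈ 1166.9 → 1167
Density = N̂ / area = 1167 / 29 ≈ 40.24 → 40.2 per ha

density ≈ 40.2 brook trout per ha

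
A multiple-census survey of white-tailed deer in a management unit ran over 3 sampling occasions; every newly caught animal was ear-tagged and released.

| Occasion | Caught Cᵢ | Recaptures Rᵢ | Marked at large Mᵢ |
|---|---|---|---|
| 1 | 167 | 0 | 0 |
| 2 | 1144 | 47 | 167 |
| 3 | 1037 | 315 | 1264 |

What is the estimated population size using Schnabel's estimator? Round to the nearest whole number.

Σ MᵢCᵢ = 0·167 + 167·1144 + 1264·1037 = 0 + 191048 + 1310768 = 1501816
Σ Rᵢ = 0 + 47 + 315 = 362
N̂ = 1501816 / 362 ≈ 4148.7 → 4149

N ≈ 4149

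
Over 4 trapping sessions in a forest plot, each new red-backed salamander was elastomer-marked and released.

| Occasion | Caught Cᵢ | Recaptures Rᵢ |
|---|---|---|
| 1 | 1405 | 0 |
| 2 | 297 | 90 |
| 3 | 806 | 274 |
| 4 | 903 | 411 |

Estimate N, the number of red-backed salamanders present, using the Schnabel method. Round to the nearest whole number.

N ≈ 4713

Marked at large before each occasion: Mᵢ = Σⱼ<ᵢ (Cⱼ − Rⱼ) → M1=0, M2=1405, M3=1612, M4=2144
Σ MᵢCᵢ = 0·1405 + 1405·297 + 1612·806 + 2144·903 = 0 + 417285 + 1299272 + 1936032 = 3652589
Σ Rᵢ = 0 + 90 + 274 + 411 = 775
N̂ = 3652589 / 775 ≈ 4713.0 → 4713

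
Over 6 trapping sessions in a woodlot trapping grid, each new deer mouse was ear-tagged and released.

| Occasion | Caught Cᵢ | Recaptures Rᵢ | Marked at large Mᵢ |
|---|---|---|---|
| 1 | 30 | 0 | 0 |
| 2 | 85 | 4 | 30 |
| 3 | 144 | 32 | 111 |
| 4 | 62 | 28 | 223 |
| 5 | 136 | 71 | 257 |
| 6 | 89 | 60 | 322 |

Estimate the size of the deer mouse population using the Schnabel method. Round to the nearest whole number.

N ≈ 492

Σ MᵢCᵢ = 0·30 + 30·85 + 111·144 + 223·62 + 257·136 + 322·89 = 0 + 2550 + 15984 + 13826 + 34952 + 28658 = 95970
Σ Rᵢ = 0 + 4 + 32 + 28 + 71 + 60 = 195
N̂ = 95970 / 195 ≈ 492.2 → 492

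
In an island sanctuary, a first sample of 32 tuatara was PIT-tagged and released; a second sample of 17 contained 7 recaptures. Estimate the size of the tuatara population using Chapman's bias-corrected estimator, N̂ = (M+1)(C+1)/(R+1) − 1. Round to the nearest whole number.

N ≈ 73

N̂ = (32+1)(17+1)/(7+1) − 1 = 33·18/8 − 1
= 594/8 − 1 ≈ 74.2 − 1 ≈ 73.2 → 73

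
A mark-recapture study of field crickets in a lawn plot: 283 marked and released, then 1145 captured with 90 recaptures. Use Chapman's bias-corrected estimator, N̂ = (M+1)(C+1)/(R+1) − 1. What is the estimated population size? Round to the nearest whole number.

N ≈ 3576

N̂ = (283+1)(1145+1)/(90+1) − 1 = 284·1146/91 − 1
= 325464/91 − 1 ≈ 3576.5 − 1 ≈ 3575.5 → 3576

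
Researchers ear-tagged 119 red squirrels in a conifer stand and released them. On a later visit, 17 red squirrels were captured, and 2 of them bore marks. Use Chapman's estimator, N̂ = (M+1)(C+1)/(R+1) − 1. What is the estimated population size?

N̂ = (119+1)(17+1)/(2+1) − 1 = 120·18/3 − 1
= 2160/3 − 1 = 720 − 1 = 719

N = 719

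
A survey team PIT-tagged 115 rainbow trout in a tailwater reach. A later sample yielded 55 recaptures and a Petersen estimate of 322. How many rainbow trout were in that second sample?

C = 154

From N = M·C/R: C = N·R / M = 322·55 / 115 = 17710 / 115 = 154.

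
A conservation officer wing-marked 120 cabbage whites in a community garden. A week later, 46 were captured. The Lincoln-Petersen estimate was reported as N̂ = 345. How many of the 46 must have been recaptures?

R = 16

From N = M·C/R: R = M·C / N = 120·46 / 345 = 5520 / 345 = 16.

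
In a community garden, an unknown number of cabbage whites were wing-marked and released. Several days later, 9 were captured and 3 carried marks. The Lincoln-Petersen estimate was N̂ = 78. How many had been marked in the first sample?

From N = M·C/R: M = N·R / C = 78·3 / 9 = 234 / 9 = 26.

M = 26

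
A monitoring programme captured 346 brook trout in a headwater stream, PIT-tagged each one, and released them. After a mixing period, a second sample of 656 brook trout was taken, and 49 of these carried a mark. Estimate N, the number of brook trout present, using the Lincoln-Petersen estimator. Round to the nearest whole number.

The marked fraction in the recapture sample should equal the marked fraction in the population: 49/656 = 346/N.
N = (346 × 656) / 49 = 226976 / 49 ≈ 4632.2 → 4632

N ≈ 4632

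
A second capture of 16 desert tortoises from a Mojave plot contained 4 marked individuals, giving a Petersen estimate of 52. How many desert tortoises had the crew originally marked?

M = 13

From N = M·C/R: M = N·R / C = 52·4 / 16 = 208 / 16 = 13.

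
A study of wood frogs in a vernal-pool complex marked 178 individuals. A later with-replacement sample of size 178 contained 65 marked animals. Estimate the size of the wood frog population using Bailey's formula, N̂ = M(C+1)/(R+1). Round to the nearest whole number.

N ≈ 483

N̂ = 178·(178+1)/(65+1) = 178·179/66 = 31862/66 ≈ 482.8 → 483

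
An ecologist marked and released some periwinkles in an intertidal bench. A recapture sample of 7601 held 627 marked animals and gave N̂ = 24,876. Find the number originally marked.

From N = M·C/R: M = N·R / C = 24876·627 / 7601 = 15597252 / 7601 = 2052.

M = 2052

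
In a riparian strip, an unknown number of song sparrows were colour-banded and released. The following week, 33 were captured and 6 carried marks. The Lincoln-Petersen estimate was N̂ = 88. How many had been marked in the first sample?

M = 16

From N = M·C/R: M = N·R / C = 88·6 / 33 = 528 / 33 = 16.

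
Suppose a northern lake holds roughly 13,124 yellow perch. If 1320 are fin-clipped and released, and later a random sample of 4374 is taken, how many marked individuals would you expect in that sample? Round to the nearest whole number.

The marked fraction of the population is 1320/13124, so in a sample of 4374 expect C·(M/N) marked.
E[R] = 1320 × 4374 / 13124 = 5773680 / 13124 ≈ 439.9 → 440

expected recaptures ≈ 440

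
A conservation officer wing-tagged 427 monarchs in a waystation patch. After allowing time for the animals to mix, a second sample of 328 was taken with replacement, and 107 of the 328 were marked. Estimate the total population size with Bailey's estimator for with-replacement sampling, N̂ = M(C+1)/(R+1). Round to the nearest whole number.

N ≈ 1301

N̂ = 427·(328+1)/(107+1) = 427·329/108 = 140483/108 ≈ 1300.8 → 1301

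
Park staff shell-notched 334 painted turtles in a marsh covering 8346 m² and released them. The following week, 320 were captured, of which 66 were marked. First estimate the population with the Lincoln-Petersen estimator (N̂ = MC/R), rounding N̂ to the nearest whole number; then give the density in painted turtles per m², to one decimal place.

N̂ = 334·320/66 = 106880/66 ≈ 1619.4 → 1619
Density = N̂ / area = 1619 / 8346 ≈ 0.19 → 0.2 per m²

density ≈ 0.2 painted turtles per m²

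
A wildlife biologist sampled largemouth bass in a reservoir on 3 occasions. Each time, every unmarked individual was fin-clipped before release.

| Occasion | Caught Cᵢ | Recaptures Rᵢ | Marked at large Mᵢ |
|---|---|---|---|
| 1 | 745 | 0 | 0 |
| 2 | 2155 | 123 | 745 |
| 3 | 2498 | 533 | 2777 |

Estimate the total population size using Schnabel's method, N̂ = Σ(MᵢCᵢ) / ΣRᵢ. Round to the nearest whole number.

Σ MᵢCᵢ = 0·745 + 745·2155 + 2777·2498 = 0 + 1605475 + 6936946 = 8542421
Σ Rᵢ = 0 + 123 + 533 = 656
N̂ = 8542421 / 656 ≈ 13022.0 → 13022

N ≈ 13,022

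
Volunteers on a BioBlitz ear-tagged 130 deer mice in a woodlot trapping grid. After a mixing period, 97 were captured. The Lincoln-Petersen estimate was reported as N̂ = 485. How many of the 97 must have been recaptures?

From N = M·C/R: R = M·C / N = 130·97 / 485 = 12610 / 485 = 26.

R = 26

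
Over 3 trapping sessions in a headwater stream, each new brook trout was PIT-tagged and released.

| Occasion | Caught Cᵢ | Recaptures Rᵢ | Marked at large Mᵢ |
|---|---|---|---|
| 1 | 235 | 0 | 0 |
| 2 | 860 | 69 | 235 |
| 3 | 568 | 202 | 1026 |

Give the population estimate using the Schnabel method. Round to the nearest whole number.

Σ MᵢCᵢ = 0·235 + 235·860 + 1026·568 = 0 + 202100 + 582768 = 784868
Σ Rᵢ = 0 + 69 + 202 = 271
N̂ = 784868 / 271 ≈ 2896.2 → 2896

N ≈ 2896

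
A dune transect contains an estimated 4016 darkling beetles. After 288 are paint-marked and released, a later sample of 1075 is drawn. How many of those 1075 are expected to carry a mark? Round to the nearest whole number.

expected recaptures ≈ 77

Expected recaptures E[R] = M·C / N.
E[R] = 288 × 1075 / 4016 = 309600 / 4016 ≈ 77.1 → 77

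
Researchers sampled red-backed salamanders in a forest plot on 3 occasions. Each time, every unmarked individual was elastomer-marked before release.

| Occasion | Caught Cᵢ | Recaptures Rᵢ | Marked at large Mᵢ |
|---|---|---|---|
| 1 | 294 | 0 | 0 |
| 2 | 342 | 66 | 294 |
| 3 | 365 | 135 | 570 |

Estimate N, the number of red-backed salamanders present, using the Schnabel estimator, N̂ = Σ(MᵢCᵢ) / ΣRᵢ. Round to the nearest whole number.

Σ MᵢCᵢ = 0·294 + 294·342 + 570·365 = 0 + 100548 + 208050 = 308598
Σ Rᵢ = 0 + 66 + 135 = 201
N̂ = 308598 / 201 ≈ 1535.3 → 1535

N ≈ 1535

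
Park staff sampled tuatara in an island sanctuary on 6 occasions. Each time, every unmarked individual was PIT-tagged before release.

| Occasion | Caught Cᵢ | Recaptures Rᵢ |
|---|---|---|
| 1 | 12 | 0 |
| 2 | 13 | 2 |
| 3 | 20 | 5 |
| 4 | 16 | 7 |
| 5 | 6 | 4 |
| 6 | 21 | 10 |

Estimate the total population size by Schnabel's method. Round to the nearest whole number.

N ≈ 91

Marked at large before each occasion: Mᵢ = Σⱼ<ᵢ (Cⱼ − Rⱼ) → M1=0, M2=12, M3=23, M4=38, M5=47, M6=49
Σ MᵢCᵢ = 0·12 + 12·13 + 23·20 + 38·16 + 47·6 + 49·21 = 0 + 156 + 460 + 608 + 282 + 1029 = 2535
Σ Rᵢ = 0 + 2 + 5 + 7 + 4 + 10 = 28
N̂ = 2535 / 28 ≈ 90.5 → 91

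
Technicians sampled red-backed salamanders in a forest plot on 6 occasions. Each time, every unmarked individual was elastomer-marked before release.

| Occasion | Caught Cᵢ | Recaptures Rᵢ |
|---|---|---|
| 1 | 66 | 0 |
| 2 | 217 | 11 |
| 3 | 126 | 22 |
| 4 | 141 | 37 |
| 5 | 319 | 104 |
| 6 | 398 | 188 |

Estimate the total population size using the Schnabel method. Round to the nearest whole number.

N ≈ 1468

Marked at large before each occasion: Mᵢ = Σⱼ<ᵢ (Cⱼ − Rⱼ) → M1=0, M2=66, M3=272, M4=376, M5=480, M6=695
Σ MᵢCᵢ = 0·66 + 66·217 + 272·126 + 376·141 + 480·319 + 695·398 = 0 + 14322 + 34272 + 53016 + 153120 + 276610 = 531340
Σ Rᵢ = 0 + 11 + 22 + 37 + 104 + 188 = 362
N̂ = 531340 / 362 ≈ 1467.8 → 1468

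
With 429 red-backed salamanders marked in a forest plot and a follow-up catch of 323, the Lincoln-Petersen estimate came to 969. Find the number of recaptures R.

From N = M·C/R: R = M·C / N = 429·323 / 969 = 138567 / 969 = 143.

R = 143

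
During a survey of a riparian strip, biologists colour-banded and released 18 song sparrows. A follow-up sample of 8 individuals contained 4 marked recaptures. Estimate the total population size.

N = (18 × 8) / 4 = 144 / 4 = 36

N = 36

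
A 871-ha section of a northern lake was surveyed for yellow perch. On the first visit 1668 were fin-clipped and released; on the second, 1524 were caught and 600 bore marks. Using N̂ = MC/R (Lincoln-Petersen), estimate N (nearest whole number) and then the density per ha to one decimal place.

N̂ = 1668·1524/600 = 2542032/600 ≈ 4236.7 → 4237
Density = N̂ / area = 4237 / 871 ≈ 4.86 → 4.9 per ha

density ≈ 4.9 yellow perch per ha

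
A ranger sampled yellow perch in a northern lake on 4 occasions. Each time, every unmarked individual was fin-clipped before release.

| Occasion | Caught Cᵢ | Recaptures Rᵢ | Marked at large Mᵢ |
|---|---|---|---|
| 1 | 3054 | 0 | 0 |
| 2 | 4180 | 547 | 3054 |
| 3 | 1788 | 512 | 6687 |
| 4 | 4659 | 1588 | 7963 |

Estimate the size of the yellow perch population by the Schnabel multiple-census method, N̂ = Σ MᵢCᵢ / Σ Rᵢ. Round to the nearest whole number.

Σ MᵢCᵢ = 0·3054 + 3054·4180 + 6687·1788 + 7963·4659 = 0 + 12765720 + 11956356 + 37099617 = 61821693
Σ Rᵢ = 0 + 547 + 512 + 1588 = 2647
N̂ = 61821693 / 2647 ≈ 23355.4 → 23355

N ≈ 23,355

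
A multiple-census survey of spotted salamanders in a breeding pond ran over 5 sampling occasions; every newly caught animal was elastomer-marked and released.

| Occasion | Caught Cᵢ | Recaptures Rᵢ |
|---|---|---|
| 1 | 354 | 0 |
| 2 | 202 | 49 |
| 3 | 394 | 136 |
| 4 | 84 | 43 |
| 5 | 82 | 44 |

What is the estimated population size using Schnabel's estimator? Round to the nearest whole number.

Marked at large before each occasion: Mᵢ = Σⱼ<ᵢ (Cⱼ − Rⱼ) → M1=0, M2=354, M3=507, M4=765, M5=806
Σ MᵢCᵢ = 0·354 + 354·202 + 507·394 + 765·84 + 806·82 = 0 + 71508 + 199758 + 64260 + 66092 = 401618
Σ Rᵢ = 0 + 49 + 136 + 43 + 44 = 272
N̂ = 401618 / 272 ≈ 1476.5 → 1477

N ≈ 1477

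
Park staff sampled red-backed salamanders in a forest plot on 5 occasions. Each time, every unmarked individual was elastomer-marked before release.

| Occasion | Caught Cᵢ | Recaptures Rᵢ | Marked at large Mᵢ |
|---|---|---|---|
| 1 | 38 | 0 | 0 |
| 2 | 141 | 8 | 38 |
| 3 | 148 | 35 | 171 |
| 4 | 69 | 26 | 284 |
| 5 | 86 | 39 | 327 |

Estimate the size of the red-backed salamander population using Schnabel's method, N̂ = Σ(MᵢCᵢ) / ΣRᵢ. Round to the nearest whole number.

Σ MᵢCᵢ = 0·38 + 38·141 + 171·148 + 284·69 + 327·86 = 0 + 5358 + 25308 + 19596 + 28122 = 78384
Σ Rᵢ = 0 + 8 + 35 + 26 + 39 = 108
N̂ = 78384 / 108 ≈ 725.8 → 726

N ≈ 726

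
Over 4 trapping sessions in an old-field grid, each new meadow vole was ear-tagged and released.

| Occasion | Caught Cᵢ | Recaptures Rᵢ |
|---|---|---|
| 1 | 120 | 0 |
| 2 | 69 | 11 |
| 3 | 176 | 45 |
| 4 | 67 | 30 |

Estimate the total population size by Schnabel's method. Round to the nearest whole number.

N ≈ 701

Marked at large before each occasion: Mᵢ = Σⱼ<ᵢ (Cⱼ − Rⱼ) → M1=0, M2=120, M3=178, M4=309
Σ MᵢCᵢ = 0·120 + 120·69 + 178·176 + 309·67 = 0 + 8280 + 31328 + 20703 = 60311
Σ Rᵢ = 0 + 11 + 45 + 30 = 86
N̂ = 60311 / 86 ≈ 701.3 → 701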